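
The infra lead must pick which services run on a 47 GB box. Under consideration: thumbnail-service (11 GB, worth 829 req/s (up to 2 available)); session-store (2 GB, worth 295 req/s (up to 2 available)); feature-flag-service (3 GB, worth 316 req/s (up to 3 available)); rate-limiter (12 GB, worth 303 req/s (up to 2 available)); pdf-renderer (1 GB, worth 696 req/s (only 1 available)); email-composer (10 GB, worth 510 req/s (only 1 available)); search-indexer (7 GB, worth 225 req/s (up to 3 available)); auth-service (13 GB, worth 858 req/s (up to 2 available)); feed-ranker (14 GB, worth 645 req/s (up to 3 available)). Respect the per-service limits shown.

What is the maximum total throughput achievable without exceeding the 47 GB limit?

Density check — pdf-renderer 696.00, session-store 147.50, feature-flag-service 105.33, thumbnail-service 75.36 are the best per GB.
Filling by ratio: 2×thumbnail-service + 2×session-store + 3×feature-flag-service + pdf-renderer + email-composer for 4402, with 1 GB left unused.
The 12 GB tied up in session-store and email-composer is better spent on auth-service — total rises to 4455 (47 GB).
Nothing else within 47 GB beats 4455.

4455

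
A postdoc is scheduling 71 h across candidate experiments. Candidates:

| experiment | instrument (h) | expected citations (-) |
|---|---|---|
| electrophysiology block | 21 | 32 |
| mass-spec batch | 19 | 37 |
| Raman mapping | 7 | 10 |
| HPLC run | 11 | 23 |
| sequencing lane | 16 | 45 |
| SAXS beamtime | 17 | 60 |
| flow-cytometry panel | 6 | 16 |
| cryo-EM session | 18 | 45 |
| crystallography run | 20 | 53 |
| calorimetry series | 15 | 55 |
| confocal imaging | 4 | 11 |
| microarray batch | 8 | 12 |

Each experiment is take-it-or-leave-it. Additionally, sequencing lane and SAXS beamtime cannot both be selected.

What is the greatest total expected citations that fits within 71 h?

213

Taking SAXS beamtime + cryo-EM session + crystallography run + calorimetry series: 70 h used, 213 in expected citations.
Next best is HPLC run + SAXS beamtime + flow-cytometry panel + cryo-EM session + calorimetry series + confocal imaging at 210 (71 h) — short by 3.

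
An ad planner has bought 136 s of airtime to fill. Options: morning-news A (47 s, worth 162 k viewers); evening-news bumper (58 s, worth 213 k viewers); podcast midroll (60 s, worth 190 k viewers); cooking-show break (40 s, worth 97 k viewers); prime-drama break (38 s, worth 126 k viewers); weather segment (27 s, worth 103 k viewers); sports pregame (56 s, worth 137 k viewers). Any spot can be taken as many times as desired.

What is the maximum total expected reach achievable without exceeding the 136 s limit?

515

Best packing: 5×weather segment — 135 s, 515 total.
That's the maximum — no swap from here does better than 515.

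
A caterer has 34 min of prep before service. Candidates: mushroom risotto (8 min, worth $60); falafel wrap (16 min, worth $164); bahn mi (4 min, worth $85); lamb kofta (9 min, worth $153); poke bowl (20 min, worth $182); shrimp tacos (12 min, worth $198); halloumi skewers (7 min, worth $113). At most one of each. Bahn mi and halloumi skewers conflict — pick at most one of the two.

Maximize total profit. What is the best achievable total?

496

Density check — bahn mi 21.25, lamb kofta 17.00, shrimp tacos 16.50 are the best per min.
Best packing: mushroom risotto + bahn mi + lamb kofta + shrimp tacos — 33 min, 496 total.
Next best is lamb kofta + shrimp tacos + halloumi skewers at 464 (28 min) — short by 32.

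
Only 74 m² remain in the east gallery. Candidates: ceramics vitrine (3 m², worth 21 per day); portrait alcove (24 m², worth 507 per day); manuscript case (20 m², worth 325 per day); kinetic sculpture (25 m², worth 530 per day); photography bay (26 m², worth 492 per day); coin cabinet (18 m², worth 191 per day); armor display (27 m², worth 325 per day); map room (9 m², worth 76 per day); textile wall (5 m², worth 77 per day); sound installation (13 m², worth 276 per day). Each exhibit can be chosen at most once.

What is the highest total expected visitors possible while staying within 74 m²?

Taking the top-ratio exhibits first gives ceramics vitrine + portrait alcove + kinetic sculpture + textile wall + sound installation for 1411 (70 m²).
Dropping ceramics vitrine and sound installation frees 16 m²; slotting in manuscript case (20 m²) lifts the total to 1439 at 74 m².
Next best is ceramics vitrine + portrait alcove + kinetic sculpture + textile wall + sound installation at 1411 (70 m²) — short by 28.

1439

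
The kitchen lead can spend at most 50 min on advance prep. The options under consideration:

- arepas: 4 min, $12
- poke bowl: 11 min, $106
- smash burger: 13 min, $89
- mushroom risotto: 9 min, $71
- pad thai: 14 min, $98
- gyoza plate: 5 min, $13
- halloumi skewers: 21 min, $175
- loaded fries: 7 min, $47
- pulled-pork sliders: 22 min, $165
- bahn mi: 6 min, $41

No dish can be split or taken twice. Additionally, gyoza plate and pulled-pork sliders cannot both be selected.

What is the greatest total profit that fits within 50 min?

399

A density-first pass picks poke bowl + mushroom risotto + halloumi skewers + bahn mi — 393 at 47 min.
Dropping bahn mi frees 6 min; slotting in loaded fries (7 min) lifts the total to 399 at 48 min.
Every other selection either busts 50 min or breaks a pairing rule or fails to beat 399.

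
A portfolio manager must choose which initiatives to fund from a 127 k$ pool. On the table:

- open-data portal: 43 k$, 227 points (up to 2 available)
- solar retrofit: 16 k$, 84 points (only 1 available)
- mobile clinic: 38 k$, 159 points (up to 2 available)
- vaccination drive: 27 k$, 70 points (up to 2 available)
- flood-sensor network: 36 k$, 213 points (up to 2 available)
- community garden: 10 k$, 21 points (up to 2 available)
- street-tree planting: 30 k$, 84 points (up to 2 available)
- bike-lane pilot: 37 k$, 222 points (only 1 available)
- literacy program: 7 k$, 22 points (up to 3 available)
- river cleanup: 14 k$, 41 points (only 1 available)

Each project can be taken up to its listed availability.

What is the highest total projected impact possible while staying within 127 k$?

Best packing: solar retrofit + 2×flood-sensor network + bike-lane pilot — 125 k$, 732 total.
No other feasible combination exceeds 732.

732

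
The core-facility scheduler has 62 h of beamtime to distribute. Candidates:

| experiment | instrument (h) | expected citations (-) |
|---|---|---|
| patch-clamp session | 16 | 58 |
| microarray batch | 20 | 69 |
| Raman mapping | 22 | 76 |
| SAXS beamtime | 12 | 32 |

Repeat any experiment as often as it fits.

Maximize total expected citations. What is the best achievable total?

214

By expected citations per h: patch-clamp session 3.62, Raman mapping 3.45, microarray batch 3.45, SAXS beamtime 2.67 lead.
Greedy by ratio would take 3×patch-clamp session + SAXS beamtime: 60 h used, total 206.
Replace 3×patch-clamp session and SAXS beamtime with 2×microarray batch + Raman mapping: the trade gains 8 net, giving 214 at 62 h.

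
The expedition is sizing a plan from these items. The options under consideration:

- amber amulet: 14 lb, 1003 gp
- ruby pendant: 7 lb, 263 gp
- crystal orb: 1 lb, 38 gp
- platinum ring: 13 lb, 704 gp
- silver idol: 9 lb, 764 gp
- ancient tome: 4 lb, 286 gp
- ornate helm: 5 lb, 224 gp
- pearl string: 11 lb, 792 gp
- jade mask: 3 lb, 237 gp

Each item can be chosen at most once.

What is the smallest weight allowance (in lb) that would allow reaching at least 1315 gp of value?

Need the lightest bundle worth ≥ 1315.
crystal orb + silver idol + ancient tome + jade mask reaches 1325 using 17 lb.
No combination under 17 lb hits 1315.

17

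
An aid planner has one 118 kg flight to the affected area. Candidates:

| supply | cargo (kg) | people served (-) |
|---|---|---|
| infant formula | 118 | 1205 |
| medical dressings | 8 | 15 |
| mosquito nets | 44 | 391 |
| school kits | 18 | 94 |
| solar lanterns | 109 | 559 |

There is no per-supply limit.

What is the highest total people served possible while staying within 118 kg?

1205

Infant formula uses 118 of the 118 kg and totals 1205.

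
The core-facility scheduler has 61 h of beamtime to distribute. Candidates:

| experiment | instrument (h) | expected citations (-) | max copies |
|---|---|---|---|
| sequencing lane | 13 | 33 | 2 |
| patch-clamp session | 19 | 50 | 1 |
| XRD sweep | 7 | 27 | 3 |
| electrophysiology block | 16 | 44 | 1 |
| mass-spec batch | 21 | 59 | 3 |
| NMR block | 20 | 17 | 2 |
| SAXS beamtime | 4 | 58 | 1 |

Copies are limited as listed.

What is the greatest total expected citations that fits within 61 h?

233

By expected citations per h: SAXS beamtime 14.50, XRD sweep 3.86, mass-spec batch 2.81, electrophysiology block 2.75 lead.
Taking the top-ratio experiments first gives sequencing lane + 3×XRD sweep + mass-spec batch + SAXS beamtime for 231 (59 h).
Dropping sequencing lane and mass-spec batch frees 34 h; slotting in patch-clamp session + electrophysiology block (35 h) lifts the total to 233 at 60 h.
No other feasible combination exceeds 233.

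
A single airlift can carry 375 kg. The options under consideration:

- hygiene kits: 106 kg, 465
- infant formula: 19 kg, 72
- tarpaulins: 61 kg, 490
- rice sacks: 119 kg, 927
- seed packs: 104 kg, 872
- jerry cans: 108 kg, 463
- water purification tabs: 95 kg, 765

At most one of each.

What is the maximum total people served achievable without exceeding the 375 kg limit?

2636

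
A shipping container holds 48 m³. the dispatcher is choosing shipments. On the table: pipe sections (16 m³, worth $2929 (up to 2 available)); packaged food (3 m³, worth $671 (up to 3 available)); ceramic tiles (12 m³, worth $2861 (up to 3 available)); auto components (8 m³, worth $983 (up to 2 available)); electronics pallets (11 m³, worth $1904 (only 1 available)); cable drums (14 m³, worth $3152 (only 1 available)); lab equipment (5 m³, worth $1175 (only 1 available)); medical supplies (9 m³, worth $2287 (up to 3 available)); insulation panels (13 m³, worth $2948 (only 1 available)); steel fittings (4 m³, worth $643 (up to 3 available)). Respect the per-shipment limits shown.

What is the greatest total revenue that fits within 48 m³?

11735

By revenue per m³: medical supplies 254.11, ceramic tiles 238.42, lab equipment 235.00, insulation panels 226.77 lead.
Filling by ratio: packaged food + ceramic tiles + lab equipment + 3×medical supplies for 11568, with 1 m³ left unused.
Dropping lab equipment frees 5 m³; slotting in 2×packaged food (6 m³) lifts the total to 11735 at 48 m³.
No other feasible combination exceeds 11735.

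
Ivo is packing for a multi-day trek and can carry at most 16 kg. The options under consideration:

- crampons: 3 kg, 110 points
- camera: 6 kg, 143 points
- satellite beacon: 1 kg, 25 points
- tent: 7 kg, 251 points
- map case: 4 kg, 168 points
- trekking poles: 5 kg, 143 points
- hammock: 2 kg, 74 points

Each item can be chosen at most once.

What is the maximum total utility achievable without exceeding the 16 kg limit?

603

The ratio ordering already packs tightly: crampons + tent + map case + hammock, 16 kg, 603.
That's the maximum — no swap from here does better than 603.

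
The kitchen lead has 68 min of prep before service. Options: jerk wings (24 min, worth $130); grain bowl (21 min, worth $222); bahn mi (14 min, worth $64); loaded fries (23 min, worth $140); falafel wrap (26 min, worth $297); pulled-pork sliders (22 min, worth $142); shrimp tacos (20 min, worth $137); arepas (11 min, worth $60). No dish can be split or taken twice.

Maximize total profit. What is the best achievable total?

656

Ranking by ratio (profit/min): falafel wrap 11.42, grain bowl 10.57, shrimp tacos 6.85.
The ratio ordering already packs tightly: grain bowl + falafel wrap + shrimp tacos, 67 min, 656.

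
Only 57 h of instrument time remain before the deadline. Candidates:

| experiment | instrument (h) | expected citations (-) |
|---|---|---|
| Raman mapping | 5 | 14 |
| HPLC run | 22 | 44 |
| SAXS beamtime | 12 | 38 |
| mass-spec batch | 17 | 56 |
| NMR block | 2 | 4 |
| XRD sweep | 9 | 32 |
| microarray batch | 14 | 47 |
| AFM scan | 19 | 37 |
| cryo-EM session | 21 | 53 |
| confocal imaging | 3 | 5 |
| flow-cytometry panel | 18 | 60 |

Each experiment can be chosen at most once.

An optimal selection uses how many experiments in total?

5

The maximum expected citations within 57 h is 187.
For example Raman mapping + SAXS beamtime + mass-spec batch + XRD sweep + microarray batch achieves it, using 57 h.
All optima have 5 experiments.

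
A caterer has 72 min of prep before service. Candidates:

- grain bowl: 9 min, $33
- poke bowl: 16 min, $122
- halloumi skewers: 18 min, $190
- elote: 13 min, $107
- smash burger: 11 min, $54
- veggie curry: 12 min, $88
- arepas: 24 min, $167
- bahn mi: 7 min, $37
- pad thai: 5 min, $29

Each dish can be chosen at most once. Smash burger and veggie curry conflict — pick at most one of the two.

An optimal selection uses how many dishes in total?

4

Best achievable profit is 586.
poke bowl + halloumi skewers + elote + arepas hits 586 at 71 min.
Any selection reaching 586 contains exactly 4 dishes.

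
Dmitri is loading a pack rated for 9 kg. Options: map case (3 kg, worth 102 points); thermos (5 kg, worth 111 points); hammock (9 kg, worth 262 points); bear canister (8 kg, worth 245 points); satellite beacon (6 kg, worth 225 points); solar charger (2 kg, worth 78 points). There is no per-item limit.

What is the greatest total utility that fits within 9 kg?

Taking the top-ratio items first gives 4×solar charger for 312 (8 kg).
Dropping solar charger frees 2 kg; slotting in map case (3 kg) lifts the total to 336 at 9 kg.
No other feasible combination exceeds 336.

336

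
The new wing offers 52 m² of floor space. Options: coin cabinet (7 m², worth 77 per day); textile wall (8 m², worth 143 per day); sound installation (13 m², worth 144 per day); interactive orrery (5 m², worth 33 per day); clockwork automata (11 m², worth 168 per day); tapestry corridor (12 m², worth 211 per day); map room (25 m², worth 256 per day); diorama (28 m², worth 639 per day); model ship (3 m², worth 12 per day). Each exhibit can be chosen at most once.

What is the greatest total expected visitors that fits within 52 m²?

1018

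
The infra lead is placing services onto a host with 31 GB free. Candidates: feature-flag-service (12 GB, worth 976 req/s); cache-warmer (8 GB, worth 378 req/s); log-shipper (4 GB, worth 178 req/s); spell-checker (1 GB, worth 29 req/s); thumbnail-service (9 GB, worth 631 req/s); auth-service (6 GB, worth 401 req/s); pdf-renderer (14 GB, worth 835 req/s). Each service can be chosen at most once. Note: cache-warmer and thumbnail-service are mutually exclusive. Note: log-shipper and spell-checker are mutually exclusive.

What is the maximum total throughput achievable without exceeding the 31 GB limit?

2186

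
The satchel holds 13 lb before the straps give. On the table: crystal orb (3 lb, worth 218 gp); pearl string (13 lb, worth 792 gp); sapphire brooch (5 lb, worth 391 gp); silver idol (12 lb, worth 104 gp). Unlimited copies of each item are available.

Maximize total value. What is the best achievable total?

Taking crystal orb + 2×sapphire brooch: 13 lb used, 1000 in value.
Nothing else within 13 lb beats 1000.

1000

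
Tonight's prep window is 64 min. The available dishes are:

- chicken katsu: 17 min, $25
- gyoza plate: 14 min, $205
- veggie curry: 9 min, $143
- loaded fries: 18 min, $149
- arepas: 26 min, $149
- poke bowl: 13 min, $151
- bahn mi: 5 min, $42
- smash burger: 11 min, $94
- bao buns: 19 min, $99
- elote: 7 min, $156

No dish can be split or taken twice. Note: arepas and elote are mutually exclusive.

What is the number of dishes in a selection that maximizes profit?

5

Optimal total is 804.
gyoza plate + veggie curry + loaded fries + poke bowl + elote hits 804 at 61 min.
Any selection reaching 804 contains exactly 5 dishes.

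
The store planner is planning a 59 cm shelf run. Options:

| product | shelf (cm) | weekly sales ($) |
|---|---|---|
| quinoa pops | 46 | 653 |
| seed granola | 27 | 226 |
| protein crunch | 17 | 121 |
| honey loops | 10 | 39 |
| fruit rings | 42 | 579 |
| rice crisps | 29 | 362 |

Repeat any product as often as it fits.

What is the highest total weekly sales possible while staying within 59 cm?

A density-first pass picks quinoa pops + honey loops — 692 at 56 cm.
The 56 cm tied up in quinoa pops and honey loops is better spent on 2×rice crisps — total rises to 724 (58 cm).
No other feasible combination exceeds 724.

724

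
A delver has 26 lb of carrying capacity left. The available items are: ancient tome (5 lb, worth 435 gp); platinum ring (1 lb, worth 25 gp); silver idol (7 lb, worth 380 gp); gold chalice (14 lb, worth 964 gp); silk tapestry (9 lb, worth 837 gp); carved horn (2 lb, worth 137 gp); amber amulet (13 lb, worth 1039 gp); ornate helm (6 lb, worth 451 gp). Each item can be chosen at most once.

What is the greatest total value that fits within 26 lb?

Ranking by ratio (value/lb): silk tapestry 93.00, ancient tome 87.00, amber amulet 79.92, ornate helm 75.17.
Taking the top-ratio items first gives ancient tome + platinum ring + silk tapestry + carved horn + ornate helm for 1885 (23 lb).
Dropping platinum ring and silk tapestry frees 10 lb; slotting in amber amulet (13 lb) lifts the total to 2062 at 26 lb.
Runner-up platinum ring + silk tapestry + carved horn + amber amulet tops out at 2038.

2062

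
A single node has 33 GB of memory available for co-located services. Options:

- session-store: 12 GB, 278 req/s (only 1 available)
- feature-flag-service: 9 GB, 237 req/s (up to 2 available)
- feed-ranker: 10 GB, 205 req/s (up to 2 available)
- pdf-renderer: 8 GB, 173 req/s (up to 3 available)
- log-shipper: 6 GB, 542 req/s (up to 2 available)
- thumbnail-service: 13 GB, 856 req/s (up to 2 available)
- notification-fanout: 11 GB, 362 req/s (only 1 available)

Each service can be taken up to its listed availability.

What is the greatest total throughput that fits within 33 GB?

Taking the top-ratio services first gives pdf-renderer + 2×log-shipper + thumbnail-service for 2113 (33 GB).
Dropping pdf-renderer and log-shipper frees 14 GB; slotting in thumbnail-service (13 GB) lifts the total to 2254 at 32 GB.
Every other selection either busts 33 GB or exceeds an availability limit or fails to beat 2254.

2254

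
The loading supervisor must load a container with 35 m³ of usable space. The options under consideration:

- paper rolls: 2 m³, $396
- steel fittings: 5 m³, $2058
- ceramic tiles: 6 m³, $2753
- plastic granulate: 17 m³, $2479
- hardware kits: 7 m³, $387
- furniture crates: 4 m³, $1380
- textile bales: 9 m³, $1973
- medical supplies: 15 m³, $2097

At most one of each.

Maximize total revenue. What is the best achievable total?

Greedy by ratio would take paper rolls + steel fittings + ceramic tiles + hardware kits + furniture crates + textile bales: 33 m³ used, total 8947.
The 16 m³ tied up in hardware kits and textile bales is better spent on plastic granulate — total rises to 9066 (34 m³).

9066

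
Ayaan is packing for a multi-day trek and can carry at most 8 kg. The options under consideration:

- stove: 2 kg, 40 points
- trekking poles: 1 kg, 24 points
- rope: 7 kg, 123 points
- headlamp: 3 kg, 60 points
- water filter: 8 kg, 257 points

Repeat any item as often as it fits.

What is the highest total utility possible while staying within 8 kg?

Water filter uses 8 of the 8 kg and totals 257.

257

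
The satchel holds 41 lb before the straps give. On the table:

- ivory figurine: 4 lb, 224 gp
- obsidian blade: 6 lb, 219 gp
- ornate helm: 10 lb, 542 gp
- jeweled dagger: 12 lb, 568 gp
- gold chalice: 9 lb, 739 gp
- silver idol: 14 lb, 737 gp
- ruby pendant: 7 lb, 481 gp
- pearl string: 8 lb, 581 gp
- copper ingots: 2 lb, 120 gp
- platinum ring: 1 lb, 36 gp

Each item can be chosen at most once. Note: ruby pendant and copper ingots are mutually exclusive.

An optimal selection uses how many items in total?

Best achievable value is 2629.
One optimal bundle: ivory figurine + jeweled dagger + gold chalice + ruby pendant + pearl string + platinum ring (41 lb).
All optima have 6 items.

6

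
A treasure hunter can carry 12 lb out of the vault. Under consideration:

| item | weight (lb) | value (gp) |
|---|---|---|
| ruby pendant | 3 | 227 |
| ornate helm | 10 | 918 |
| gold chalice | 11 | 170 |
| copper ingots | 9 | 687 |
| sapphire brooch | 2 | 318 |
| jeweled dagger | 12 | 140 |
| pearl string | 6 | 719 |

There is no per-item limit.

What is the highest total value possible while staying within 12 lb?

1908

6×sapphire brooch uses 12 of the 12 lb and totals 1908.
No other feasible combination exceeds 1908.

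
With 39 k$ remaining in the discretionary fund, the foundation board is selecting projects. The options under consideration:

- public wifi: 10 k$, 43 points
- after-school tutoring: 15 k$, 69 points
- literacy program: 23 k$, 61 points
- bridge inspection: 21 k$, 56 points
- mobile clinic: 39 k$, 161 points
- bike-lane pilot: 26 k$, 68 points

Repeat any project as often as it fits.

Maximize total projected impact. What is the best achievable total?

161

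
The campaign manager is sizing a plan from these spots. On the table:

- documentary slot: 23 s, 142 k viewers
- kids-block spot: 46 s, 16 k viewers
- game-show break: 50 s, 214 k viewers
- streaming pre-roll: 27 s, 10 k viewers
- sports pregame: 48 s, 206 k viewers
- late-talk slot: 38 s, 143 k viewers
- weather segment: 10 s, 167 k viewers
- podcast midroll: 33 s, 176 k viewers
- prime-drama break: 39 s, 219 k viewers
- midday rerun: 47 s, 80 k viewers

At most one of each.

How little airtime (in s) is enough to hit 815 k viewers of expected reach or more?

Need the lightest bundle worth ≥ 815.
Taking documentary slot + late-talk slot + weather segment + podcast midroll + prime-drama break gives 847 (≥ 815) for 143 s.
Below 143 s the best achievable stays under 815.

143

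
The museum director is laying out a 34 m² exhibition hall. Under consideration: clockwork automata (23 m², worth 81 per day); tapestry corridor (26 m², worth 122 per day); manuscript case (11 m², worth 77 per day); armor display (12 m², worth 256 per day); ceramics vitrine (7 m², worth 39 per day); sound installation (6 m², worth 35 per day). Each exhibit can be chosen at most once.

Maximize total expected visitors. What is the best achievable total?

372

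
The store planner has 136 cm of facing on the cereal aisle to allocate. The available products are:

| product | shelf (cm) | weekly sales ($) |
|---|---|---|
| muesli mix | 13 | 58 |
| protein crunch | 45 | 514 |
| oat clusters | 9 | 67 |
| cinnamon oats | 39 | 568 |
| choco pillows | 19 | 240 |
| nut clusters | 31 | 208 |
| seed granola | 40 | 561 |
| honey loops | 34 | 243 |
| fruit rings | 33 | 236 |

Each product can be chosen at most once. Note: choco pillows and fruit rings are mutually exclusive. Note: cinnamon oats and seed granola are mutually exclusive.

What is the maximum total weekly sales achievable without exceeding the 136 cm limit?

Taking protein crunch + cinnamon oats + choco pillows + nut clusters: 134 cm used, 1530 in weekly sales.
An exhaustive check of the 512 subsets confirms 1530.

1530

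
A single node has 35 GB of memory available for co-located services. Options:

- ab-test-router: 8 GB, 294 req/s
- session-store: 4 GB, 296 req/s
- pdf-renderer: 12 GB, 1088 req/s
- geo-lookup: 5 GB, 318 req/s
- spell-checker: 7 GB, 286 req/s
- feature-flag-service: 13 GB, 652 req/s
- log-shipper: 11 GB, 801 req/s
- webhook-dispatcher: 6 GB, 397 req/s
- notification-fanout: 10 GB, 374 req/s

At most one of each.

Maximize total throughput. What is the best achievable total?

Filling by ratio: session-store + pdf-renderer + log-shipper + webhook-dispatcher for 2582, with 2 GB left unused.
The 4 GB tied up in session-store is better spent on geo-lookup — total rises to 2604 (34 GB).
The closest alternative, session-store + pdf-renderer + log-shipper + webhook-dispatcher, reaches only 2582.

2604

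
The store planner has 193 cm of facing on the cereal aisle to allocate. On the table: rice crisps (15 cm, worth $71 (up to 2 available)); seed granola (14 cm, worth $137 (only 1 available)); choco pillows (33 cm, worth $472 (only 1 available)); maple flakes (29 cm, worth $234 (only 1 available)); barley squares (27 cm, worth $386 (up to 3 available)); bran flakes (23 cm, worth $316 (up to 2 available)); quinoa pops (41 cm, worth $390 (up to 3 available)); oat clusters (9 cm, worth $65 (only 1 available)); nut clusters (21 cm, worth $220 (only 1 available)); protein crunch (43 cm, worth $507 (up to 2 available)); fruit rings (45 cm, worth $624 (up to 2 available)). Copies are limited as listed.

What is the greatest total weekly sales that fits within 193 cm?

2652

Filling by ratio: choco pillows + 3×barley squares + bran flakes + oat clusters + fruit rings for 2635, with 2 cm left unused.
But 2×barley squares + 2×bran flakes + 2×fruit rings fits in 190 cm and reaches 2652.
That's the maximum — no swap from here does better than 2652.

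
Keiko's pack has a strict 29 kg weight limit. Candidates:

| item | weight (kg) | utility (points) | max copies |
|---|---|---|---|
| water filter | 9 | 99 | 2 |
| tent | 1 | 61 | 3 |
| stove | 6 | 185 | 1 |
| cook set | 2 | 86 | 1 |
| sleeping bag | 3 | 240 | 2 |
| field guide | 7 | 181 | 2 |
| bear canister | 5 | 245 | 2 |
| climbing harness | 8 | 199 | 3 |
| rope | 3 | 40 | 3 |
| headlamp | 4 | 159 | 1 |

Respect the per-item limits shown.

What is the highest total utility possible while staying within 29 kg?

By utility per kg: sleeping bag 80.00, tent 61.00, bear canister 49.00, cook set 43.00 lead.
Filling by ratio: 3×tent + cook set + 2×sleeping bag + 2×bear canister + rope + headlamp for 1438, with 1 kg left unused.
Dropping cook set and rope frees 5 kg; slotting in stove (6 kg) lifts the total to 1497 at 29 kg.

1497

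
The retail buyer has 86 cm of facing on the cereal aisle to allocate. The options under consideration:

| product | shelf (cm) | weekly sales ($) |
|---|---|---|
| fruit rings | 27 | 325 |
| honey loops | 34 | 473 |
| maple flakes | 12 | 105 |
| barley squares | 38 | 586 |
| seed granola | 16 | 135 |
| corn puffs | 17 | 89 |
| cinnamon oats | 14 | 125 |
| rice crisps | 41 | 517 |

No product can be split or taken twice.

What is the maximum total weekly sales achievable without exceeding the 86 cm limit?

1184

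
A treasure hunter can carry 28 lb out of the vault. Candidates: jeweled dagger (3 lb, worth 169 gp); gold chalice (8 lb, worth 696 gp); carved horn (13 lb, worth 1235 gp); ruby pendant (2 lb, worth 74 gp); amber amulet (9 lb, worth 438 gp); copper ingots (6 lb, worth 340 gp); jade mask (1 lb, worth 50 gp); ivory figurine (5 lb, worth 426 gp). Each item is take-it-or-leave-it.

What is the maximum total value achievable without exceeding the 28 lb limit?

2431

Filling by ratio: gold chalice + carved horn + jade mask + ivory figurine for 2407, with 1 lb left unused.
Replace jade mask with ruby pendant: the trade gains 24 net, giving 2431 at 28 lb.
Nothing else within 28 lb beats 2431.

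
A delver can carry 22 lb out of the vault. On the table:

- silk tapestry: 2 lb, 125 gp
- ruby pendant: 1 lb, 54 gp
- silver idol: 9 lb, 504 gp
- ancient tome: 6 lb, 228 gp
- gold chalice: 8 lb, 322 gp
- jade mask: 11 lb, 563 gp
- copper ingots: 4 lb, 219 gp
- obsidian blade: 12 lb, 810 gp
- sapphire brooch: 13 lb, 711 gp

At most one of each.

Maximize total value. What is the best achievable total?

1368

A density-first pass picks silk tapestry + ruby pendant + copper ingots + obsidian blade — 1208 at 19 lb.
The 6 lb tied up in silk tapestry and copper ingots is better spent on silver idol — total rises to 1368 (22 lb).
Next best is silver idol + obsidian blade at 1314 (21 lb) — short by 54.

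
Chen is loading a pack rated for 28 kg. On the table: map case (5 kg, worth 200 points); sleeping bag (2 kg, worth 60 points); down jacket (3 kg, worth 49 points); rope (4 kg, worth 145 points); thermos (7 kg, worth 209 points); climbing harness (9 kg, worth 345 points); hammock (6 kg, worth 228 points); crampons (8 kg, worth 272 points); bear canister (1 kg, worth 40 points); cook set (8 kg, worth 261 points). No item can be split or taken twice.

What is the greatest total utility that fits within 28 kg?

Ranking by ratio (utility/kg): map case 40.00, bear canister 40.00, climbing harness 38.33.
Filling by ratio: map case + sleeping bag + rope + climbing harness + hammock + bear canister for 1018, with 1 kg left unused.
Replace sleeping bag and rope and bear canister with crampons: the trade gains 27 net, giving 1045 at 28 kg.
Nothing else within 28 kg beats 1045.

1045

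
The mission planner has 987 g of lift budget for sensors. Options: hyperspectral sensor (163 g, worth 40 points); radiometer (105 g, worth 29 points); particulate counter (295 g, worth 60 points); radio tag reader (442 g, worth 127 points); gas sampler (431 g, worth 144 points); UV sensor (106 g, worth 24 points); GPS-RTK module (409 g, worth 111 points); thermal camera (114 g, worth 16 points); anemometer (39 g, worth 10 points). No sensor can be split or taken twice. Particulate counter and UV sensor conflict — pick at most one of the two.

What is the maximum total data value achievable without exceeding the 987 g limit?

Ranking by ratio (data value/g): gas sampler 0.33, radio tag reader 0.29, radiometer 0.28, GPS-RTK module 0.27.
Radiometer + radio tag reader + gas sampler uses 978 of the 987 g and totals 300.
The closest alternative, radio tag reader + gas sampler + UV sensor, reaches only 295.

300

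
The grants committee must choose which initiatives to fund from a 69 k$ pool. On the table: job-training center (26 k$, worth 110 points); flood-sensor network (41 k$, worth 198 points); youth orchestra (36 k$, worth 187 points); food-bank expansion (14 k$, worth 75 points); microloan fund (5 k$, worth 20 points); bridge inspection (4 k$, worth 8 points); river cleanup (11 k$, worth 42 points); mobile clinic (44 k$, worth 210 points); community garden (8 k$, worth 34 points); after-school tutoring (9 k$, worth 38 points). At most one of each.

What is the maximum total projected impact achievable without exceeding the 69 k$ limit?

338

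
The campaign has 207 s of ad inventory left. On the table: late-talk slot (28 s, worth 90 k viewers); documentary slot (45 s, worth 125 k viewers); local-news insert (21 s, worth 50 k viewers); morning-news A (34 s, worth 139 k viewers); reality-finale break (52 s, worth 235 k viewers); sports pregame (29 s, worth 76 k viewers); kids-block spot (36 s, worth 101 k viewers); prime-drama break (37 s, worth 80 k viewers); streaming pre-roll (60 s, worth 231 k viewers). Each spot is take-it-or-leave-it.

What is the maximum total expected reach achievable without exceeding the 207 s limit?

771

Taking late-talk slot + morning-news A + reality-finale break + sports pregame + streaming pre-roll: 203 s used, 771 in expected reach.
Runner-up local-news insert + morning-news A + reality-finale break + kids-block spot + streaming pre-roll tops out at 756.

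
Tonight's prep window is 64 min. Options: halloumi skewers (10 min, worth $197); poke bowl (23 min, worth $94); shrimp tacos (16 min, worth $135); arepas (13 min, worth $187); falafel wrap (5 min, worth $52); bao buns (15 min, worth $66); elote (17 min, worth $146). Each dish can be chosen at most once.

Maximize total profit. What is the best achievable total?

Density check — halloumi skewers 19.70, arepas 14.38, falafel wrap 10.40 are the best per min.
Best packing: halloumi skewers + shrimp tacos + arepas + falafel wrap + elote — 61 min, 717 total.

717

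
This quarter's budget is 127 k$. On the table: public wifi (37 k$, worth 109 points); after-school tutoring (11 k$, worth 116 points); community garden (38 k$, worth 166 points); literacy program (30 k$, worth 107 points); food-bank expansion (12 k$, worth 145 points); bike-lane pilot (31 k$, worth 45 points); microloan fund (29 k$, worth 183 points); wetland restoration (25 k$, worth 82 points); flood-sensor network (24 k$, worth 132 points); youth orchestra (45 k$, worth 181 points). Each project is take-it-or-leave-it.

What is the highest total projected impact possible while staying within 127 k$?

757

A density-first pass picks after-school tutoring + community garden + food-bank expansion + microloan fund + flood-sensor network — 742 at 114 k$.
Replace community garden with youth orchestra: the trade gains 15 net, giving 757 at 121 k$.
No other feasible combination exceeds 757.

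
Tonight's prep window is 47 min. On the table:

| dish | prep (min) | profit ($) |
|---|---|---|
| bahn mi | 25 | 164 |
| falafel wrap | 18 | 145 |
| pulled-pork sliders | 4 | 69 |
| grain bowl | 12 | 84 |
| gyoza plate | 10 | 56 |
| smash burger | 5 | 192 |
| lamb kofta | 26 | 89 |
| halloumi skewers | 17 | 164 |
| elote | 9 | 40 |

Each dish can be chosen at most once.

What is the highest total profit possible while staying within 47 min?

Falafel wrap + pulled-pork sliders + smash burger + halloumi skewers uses 44 of the 47 min and totals 570.
An exhaustive check of the 512 subsets confirms 570.

570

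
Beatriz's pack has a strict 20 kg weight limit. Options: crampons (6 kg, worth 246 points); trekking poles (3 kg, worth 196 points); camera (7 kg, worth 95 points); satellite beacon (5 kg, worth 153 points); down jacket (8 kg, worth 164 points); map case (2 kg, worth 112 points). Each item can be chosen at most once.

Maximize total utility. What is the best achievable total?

Taking the top-ratio items first gives crampons + trekking poles + satellite beacon + map case for 707 (16 kg).
Replace satellite beacon with down jacket: the trade gains 11 net, giving 718 at 19 kg.
The spare 1 kg is too small for any remaining item, and no exchange beats 718.

718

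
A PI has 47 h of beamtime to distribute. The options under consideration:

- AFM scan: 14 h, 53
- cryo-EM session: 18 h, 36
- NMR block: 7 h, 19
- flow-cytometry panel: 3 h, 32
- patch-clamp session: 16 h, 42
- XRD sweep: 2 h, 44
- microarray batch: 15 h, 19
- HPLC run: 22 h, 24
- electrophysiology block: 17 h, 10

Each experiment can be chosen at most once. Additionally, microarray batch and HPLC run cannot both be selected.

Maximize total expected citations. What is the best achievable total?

Taking AFM scan + NMR block + flow-cytometry panel + patch-clamp session + XRD sweep: 42 h used, 190 in expected citations.
Next best is AFM scan + cryo-EM session + NMR block + flow-cytometry panel + XRD sweep at 184 (44 h) — short by 6.

190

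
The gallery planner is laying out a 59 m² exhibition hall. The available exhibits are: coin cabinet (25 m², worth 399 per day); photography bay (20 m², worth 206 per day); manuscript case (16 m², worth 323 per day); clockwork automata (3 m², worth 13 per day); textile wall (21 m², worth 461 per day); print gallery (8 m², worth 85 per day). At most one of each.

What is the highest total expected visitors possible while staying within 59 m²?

By expected visitors per m²: textile wall 21.95, manuscript case 20.19, coin cabinet 15.96, print gallery 10.62 lead.
Taking the top-ratio exhibits first gives manuscript case + clockwork automata + textile wall + print gallery for 882 (48 m²).
Dropping clockwork automata and print gallery frees 11 m²; slotting in photography bay (20 m²) lifts the total to 990 at 57 m².
The spare 2 m² is too small for any remaining exhibit, and no exchange beats 990.

990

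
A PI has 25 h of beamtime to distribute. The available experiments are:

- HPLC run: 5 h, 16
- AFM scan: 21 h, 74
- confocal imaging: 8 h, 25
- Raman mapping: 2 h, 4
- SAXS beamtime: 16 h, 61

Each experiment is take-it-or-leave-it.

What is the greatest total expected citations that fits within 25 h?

Taking the top-ratio experiments first gives HPLC run + Raman mapping + SAXS beamtime for 81 (23 h).
Dropping HPLC run and Raman mapping frees 7 h; slotting in confocal imaging (8 h) lifts the total to 86 at 24 h.

86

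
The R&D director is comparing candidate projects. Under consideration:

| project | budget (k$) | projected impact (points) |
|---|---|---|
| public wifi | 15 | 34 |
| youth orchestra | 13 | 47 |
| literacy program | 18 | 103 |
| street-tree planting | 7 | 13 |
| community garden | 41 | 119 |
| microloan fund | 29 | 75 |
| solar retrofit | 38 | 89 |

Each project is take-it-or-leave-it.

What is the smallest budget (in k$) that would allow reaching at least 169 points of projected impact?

Minimise k$ subject to total projected impact ≥ 169.
Taking public wifi + youth orchestra + literacy program gives 184 (≥ 169) for 46 k$.
No combination under 46 k$ hits 169.

46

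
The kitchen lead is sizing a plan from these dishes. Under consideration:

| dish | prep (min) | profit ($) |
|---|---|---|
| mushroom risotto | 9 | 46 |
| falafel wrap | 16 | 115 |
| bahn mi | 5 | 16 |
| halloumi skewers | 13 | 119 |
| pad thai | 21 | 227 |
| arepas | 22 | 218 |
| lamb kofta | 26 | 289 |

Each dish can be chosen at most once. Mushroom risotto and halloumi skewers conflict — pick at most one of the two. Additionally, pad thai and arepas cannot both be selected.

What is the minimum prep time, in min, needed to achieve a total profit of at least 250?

Look for the lowest-prep combination reaching 250.
lamb kofta reaches 289 using 26 min.
Any bundle with less than 26 min falls short of 250.

26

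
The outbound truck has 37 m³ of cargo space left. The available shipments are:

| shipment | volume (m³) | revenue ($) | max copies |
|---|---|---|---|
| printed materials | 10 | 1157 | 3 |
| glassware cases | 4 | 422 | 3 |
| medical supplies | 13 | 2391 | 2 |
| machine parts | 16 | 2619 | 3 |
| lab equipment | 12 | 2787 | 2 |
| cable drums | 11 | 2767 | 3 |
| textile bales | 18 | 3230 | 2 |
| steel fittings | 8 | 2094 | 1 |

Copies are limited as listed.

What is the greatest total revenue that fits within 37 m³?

8723

Filling by ratio: glassware cases + 2×cable drums + steel fittings for 8050, with 3 m³ left unused.
Replace steel fittings with cable drums: the trade gains 673 net, giving 8723 at 37 m³.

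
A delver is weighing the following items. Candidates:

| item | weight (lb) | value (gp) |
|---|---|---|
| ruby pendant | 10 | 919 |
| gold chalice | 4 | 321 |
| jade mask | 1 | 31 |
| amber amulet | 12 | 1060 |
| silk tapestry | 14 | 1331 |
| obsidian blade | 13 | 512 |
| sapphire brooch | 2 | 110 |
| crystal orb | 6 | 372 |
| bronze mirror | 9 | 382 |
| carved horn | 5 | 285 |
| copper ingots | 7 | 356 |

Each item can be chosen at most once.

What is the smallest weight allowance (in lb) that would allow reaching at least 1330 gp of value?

14

Minimise lb subject to total value ≥ 1330.
silk tapestry: 1331 value at 14 lb.
Below 14 lb the best achievable stays under 1330.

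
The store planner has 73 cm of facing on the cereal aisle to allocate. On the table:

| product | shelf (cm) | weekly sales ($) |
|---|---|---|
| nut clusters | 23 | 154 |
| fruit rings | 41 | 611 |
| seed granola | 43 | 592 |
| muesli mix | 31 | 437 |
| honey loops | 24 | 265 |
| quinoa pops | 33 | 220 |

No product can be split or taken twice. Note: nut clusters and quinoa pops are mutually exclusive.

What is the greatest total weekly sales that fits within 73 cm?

Taking fruit rings + muesli mix: 72 cm used, 1048 in weekly sales.
No other feasible combination exceeds 1048.

1048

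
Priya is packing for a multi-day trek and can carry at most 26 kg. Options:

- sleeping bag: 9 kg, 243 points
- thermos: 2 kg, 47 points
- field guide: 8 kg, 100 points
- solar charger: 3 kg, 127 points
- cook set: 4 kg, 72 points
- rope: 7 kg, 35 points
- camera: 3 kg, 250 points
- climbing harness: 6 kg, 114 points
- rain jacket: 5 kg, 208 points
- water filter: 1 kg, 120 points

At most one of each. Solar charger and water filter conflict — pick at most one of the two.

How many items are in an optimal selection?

6

Best achievable utility is 982.
For example sleeping bag + thermos + camera + climbing harness + rain jacket + water filter achieves it, using 26 kg.
All optima have 6 items.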